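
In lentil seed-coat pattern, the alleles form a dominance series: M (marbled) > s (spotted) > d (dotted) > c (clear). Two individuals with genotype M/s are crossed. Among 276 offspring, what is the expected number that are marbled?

Cross: M/s × M/s
Allele dominance: M > s > d > c
Offspring genotypes: 1 M/M, 2 M/s, 1 s/s
Phenotype counts: 3 marbled, 1 spotted
marbled: 3 out of 4 → fraction 3/4
Expected count = 3/4 × 276 = 207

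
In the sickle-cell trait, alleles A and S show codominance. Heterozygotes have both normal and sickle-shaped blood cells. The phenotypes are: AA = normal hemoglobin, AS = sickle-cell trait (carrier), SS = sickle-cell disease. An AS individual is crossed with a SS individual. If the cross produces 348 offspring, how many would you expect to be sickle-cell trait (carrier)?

Punnett square for AS × SS:
Offspring genotypes: 2 AS, 2 SS
Phenotype counts: 2 sickle-cell trait (carrier), 2 sickle-cell disease
sickle-cell trait (carrier): 2 out of 4 → fraction 1/2
Expected count = 1/2 × 348 = 174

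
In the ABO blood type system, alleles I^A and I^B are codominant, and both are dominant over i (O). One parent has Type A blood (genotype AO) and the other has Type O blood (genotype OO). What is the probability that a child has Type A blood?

Cross: AO × OO
Possible offspring genotypes: 2 AO, 2 OO
Blood type counts: 2 Type A, 2 Type O
Probability of Type A: 2/4 = 1/2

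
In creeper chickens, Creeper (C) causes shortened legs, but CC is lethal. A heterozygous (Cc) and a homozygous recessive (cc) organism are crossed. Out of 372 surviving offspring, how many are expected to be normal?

Cross: Cc × cc
Punnett square offspring (before lethality): 2 Cc, 2 cc
No CC offspring are produced in this cross.
normal: 2 out of 4 → fraction 1/2
Expected count = 1/2 × 372 = 186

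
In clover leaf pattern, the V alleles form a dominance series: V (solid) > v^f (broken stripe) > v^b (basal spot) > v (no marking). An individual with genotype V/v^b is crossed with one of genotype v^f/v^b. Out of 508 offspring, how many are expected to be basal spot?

Cross: V/v^b × v^f/v^b
Allele dominance: V > v^f > v^b > v
Offspring genotypes: 1 V/v^f, 1 V/v^b, 1 v^f/v^b, 1 v^b/v^b
Phenotype counts: 2 solid, 1 broken stripe, 1 basal spot
basal spot: 1 out of 4 → fraction 1/4
Expected count = 1/4 × 508 = 127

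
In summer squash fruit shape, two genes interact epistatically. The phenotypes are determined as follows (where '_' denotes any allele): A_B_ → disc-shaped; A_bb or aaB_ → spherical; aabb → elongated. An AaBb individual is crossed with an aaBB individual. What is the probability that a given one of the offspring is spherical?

Cross: AaBb × aaBB — consider each gene separately:
A gene: Aa × aa → 2 Aa, 2 aa → 2 A_ : 2 aa (out of 4)
B gene: Bb × BB → 2 BB, 2 Bb → 4 B_ (out of 4)
Genotype classes (out of 4 × 4 = 16): A_B_ = 2×4 = 8; aaB_ = 2×4 = 8
Apply the phenotype rules: A_B_ (8) → disc-shaped; aaB_ (8) → spherical
Phenotype counts (out of 16): 8 disc-shaped, 8 spherical
spherical: 8 out of 16
Probability: 8/16 = 1/2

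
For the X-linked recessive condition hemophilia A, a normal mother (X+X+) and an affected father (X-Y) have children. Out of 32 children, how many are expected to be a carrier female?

Cross: X+X+ × X-Y
Offspring: 2 X+X-, 2 X+Y
Probability of a carrier female: 2/4 = 1/2
Expected count = 1/2 × 32 = 16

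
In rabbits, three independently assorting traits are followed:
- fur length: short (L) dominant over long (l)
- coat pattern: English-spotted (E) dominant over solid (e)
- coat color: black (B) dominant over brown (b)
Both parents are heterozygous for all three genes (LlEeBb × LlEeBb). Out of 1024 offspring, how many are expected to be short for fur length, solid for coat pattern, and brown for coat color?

Trihybrid cross: LlEeBb × LlEeBb
Each trait segregates independently with a 3:1 phenotypic ratio, so each gene contributes 3/4 (dominant) or 1/4 (recessive).
Target: short (fur length), solid (coat pattern), brown (coat color)
Probability = product of independent per-trait probabilities
= 3/4 × 1/4 × 1/4 = 3/64
Expected count = 3/64 × 1024 = 48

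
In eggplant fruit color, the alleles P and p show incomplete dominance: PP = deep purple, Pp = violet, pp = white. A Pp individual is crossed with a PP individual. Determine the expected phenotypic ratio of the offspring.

Punnett square for Pp × PP:
Offspring genotypes: 2 PP, 2 Pp
Phenotype counts: 2 deep purple, 2 violet
Ratio: 1 deep purple : 1 violet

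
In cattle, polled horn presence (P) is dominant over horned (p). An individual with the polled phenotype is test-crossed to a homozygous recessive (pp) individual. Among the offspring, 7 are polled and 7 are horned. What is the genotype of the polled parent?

Test cross: ? × pp
Offspring: 7 polled, 7 horned — approximately 1:1.
A 1:1 ratio in a test cross indicates the unknown parent is heterozygous (Pp).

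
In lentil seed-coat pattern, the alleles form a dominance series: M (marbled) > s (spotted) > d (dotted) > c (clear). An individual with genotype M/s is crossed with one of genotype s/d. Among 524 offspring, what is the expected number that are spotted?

Cross: M/s × s/d
Allele dominance: M > s > d > c
Offspring genotypes: 1 M/s, 1 M/d, 1 s/s, 1 s/d
Phenotype counts: 2 marbled, 2 spotted
spotted: 2 out of 4 → fraction 1/2
Expected count = 1/2 × 524 = 262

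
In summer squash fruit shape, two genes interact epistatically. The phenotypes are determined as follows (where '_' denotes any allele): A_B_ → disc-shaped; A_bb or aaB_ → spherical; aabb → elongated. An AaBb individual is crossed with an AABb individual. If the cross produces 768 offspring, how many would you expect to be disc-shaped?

Cross: AaBb × AABb — consider each gene separately:
A gene: Aa × AA → 2 AA, 2 Aa → 4 A_ (out of 4)
B gene: Bb × Bb → 1 BB, 2 Bb, 1 bb → 3 B_ : 1 bb (out of 4)
Genotype classes (out of 4 × 4 = 16): A_B_ = 4×3 = 12; A_bb = 4×1 = 4
Apply the phenotype rules: A_B_ (12) → disc-shaped; A_bb (4) → spherical
Phenotype counts (out of 16): 12 disc-shaped, 4 spherical
disc-shaped: 12 out of 16 → fraction 3/4
Expected count = 3/4 × 768 = 576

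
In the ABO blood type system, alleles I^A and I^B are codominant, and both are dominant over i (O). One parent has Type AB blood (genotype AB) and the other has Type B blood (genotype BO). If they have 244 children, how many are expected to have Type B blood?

Cross: AB × BO
Possible offspring genotypes: 1 AB, 1 AO, 1 BB, 1 BO
Blood type counts: 1 Type AB, 1 Type A, 2 Type B
Probability of Type B: 2/4 = 1/2
Expected count = 1/2 × 244 = 122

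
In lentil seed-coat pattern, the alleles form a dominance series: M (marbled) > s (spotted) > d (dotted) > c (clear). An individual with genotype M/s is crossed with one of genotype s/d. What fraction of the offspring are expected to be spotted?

Cross: M/s × s/d
Allele dominance: M > s > d > c
Offspring genotypes: 1 M/s, 1 M/d, 1 s/s, 1 s/d
Phenotype counts: 2 marbled, 2 spotted
spotted: 2 out of 4
Probability: 2/4 = 1/2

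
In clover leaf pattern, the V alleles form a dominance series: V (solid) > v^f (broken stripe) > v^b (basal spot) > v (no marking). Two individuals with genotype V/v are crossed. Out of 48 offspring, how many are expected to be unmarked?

Cross: V/v × V/v
Allele dominance: V > v^f > v^b > v
Offspring genotypes: 1 V/V, 2 V/v, 1 v/v
Phenotype counts: 3 solid, 1 unmarked
unmarked: 1 out of 4 → fraction 1/4
Expected count = 1/4 × 48 = 12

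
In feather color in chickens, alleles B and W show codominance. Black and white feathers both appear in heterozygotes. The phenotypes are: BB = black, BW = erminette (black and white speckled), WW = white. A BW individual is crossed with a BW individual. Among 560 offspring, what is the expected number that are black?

Punnett square for BW × BW:
Offspring genotypes: 1 BB, 2 BW, 1 WW
Phenotype counts: 1 black, 2 erminette (black and white speckled), 1 white
black: 1 out of 4 → fraction 1/4
Expected count = 1/4 × 560 = 140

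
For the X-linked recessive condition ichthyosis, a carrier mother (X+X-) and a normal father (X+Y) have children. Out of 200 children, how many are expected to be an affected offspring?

Cross: X+X- × X+Y
Offspring: 1 X+X+, 1 X+Y, 1 X+X-, 1 X-Y
Probability of an affected offspring: 1/4
Expected count = 1/4 × 200 = 50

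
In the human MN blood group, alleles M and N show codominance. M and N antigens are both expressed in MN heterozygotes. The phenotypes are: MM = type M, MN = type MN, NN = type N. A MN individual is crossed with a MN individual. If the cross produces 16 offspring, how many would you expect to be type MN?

Punnett square for MN × MN:
Offspring genotypes: 1 MM, 2 MN, 1 NN
Phenotype counts: 1 type M, 2 type MN, 1 type N
type MN: 2 out of 4 → fraction 1/2
Expected count = 1/2 × 16 = 8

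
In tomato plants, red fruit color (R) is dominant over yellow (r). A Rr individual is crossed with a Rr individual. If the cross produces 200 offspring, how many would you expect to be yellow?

Punnett square for Rr × Rr:
Offspring genotypes: 1 RR, 2 Rr, 1 rr
red: 3, yellow: 1
yellow: 1 out of 4 → fraction 1/4
Expected count = 1/4 × 200 = 50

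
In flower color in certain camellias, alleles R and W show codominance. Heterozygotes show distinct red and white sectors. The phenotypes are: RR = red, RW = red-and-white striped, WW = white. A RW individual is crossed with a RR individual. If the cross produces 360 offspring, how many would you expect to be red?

Punnett square for RW × RR:
Offspring genotypes: 2 RR, 2 RW
Phenotype counts: 2 red, 2 red-and-white striped
red: 2 out of 4 → fraction 1/2
Expected count = 1/2 × 360 = 180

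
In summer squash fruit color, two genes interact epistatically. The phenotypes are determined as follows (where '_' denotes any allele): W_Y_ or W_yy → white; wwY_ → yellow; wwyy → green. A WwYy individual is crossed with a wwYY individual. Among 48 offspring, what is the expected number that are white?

Cross: WwYy × wwYY — consider each gene separately:
W gene: Ww × ww → 2 Ww, 2 ww → 2 W_ : 2 ww (out of 4)
Y gene: Yy × YY → 2 YY, 2 Yy → 4 Y_ (out of 4)
Genotype classes (out of 4 × 4 = 16): W_Y_ = 2×4 = 8; wwY_ = 2×4 = 8
Apply the phenotype rules: W_Y_ (8) → white; wwY_ (8) → yellow
Phenotype counts (out of 16): 8 white, 8 yellow
white: 8 out of 16 → fraction 1/2
Expected count = 1/2 × 48 = 24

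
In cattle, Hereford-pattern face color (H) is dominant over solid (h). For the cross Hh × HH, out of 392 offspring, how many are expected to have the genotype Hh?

Punnett square for Hh × HH:
Offspring genotypes: 2 HH, 2 Hh
Total offspring: 4
Count with target: 2
Probability: 2/4 = 1/2
Expected count = 1/2 × 392 = 196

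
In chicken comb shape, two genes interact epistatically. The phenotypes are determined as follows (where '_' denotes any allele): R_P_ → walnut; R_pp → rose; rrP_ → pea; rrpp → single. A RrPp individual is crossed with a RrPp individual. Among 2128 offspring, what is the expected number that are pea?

Cross: RrPp × RrPp — consider each gene separately:
R gene: Rr × Rr → 1 RR, 2 Rr, 1 rr → 3 R_ : 1 rr (out of 4)
P gene: Pp × Pp → 1 PP, 2 Pp, 1 pp → 3 P_ : 1 pp (out of 4)
Genotype classes (out of 4 × 4 = 16): R_P_ = 3×3 = 9; R_pp = 3×1 = 3; rrP_ = 1×3 = 3; rrpp = 1×1 = 1
Apply the phenotype rules: R_P_ (9) → walnut; R_pp (3) → rose; rrP_ (3) → pea; rrpp (1) → single
Phenotype counts (out of 16): 9 walnut, 3 rose, 3 pea, 1 single
pea: 3 out of 16 → fraction 3/16
Expected count = 3/16 × 2128 = 399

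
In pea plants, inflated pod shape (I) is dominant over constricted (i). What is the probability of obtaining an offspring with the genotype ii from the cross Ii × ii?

Punnett square for Ii × ii:
Offspring genotypes: 2 Ii, 2 ii
Total offspring: 4
Count with target: 2
Probability: 2/4 = 1/2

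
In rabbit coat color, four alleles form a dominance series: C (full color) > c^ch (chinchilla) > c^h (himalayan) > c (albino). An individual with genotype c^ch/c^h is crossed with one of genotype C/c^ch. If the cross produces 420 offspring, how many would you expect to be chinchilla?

Cross: c^ch/c^h × C/c^ch
Allele dominance: C > c^ch > c^h > c
Offspring genotypes: 1 C/c^ch, 1 c^ch/c^ch, 1 C/c^h, 1 c^ch/c^h
Phenotype counts: 2 full color, 2 chinchilla
chinchilla: 2 out of 4 → fraction 1/2
Expected count = 1/2 × 420 = 210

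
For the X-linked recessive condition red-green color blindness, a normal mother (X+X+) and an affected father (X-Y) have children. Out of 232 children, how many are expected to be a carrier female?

Cross: X+X+ × X-Y
Offspring: 2 X+X-, 2 X+Y
Probability of a carrier female: 2/4 = 1/2
Expected count = 1/2 × 232 = 116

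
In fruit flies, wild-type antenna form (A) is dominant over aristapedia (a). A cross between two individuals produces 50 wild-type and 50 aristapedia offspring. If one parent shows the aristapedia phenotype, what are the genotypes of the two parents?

Observed offspring: 50 wild-type, 50 aristapedia
The observed ratio simplifies to 1:1. One parent shows aristapedia, so its genotype must be aa. A 1:1 offspring split requires the other parent to be heterozygous (Aa).
Parent genotypes: aa × Aa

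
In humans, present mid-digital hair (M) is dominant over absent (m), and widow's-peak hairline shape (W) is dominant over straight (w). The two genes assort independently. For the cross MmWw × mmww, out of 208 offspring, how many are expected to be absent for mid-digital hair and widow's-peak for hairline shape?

Dihybrid cross MmWw × mmww — consider each gene separately:
mid-digital hair: Mm × mm → 2 Mm, 2 mm → 2 M_ : 2 mm (out of 4)
hairline shape: Ww × ww → 2 Ww, 2 ww → 2 W_ : 2 ww (out of 4)
Looking for: absent (mm) and widow's-peak (W_)
P(absent) = 2/4, P(widow's-peak) = 2/4
P(both) = 2/4 × 2/4 = 4/16 = 1/4
Expected count = 1/4 × 208 = 52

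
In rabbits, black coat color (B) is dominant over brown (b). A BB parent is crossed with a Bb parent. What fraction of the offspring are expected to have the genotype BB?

Punnett square for BB × Bb:
Offspring genotypes: 2 BB, 2 Bb
Total offspring: 4
Count with target: 2
Probability: 2/4 = 1/2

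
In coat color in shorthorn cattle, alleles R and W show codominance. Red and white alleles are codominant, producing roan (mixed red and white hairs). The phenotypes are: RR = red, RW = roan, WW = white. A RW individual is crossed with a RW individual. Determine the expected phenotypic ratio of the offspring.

Punnett square for RW × RW:
Offspring genotypes: 1 RR, 2 RW, 1 WW
Phenotype counts: 1 red, 2 roan, 1 white
Ratio: 1 red : 2 roan : 1 white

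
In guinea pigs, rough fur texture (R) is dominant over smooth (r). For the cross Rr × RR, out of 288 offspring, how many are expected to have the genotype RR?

Punnett square for Rr × RR:
Offspring genotypes: 2 RR, 2 Rr
Total offspring: 4
Count with target: 2
Probability: 2/4 = 1/2
Expected count = 1/2 × 288 = 144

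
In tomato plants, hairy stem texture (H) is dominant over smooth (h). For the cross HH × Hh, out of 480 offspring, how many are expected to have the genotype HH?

Punnett square for HH × Hh:
Offspring genotypes: 2 HH, 2 Hh
Total offspring: 4
Count with target: 2
Probability: 2/4 = 1/2
Expected count = 1/2 × 480 = 240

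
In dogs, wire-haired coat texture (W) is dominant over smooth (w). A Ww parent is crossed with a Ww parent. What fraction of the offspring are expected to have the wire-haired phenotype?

Punnett square for Ww × Ww:
Offspring genotypes: 1 WW, 2 Ww, 1 ww
Total offspring: 4
Count with target: 3
Probability: 3/4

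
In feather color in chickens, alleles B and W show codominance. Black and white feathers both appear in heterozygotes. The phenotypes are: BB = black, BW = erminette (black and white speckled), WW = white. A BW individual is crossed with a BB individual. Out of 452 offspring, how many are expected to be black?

Punnett square for BW × BB:
Offspring genotypes: 2 BB, 2 BW
Phenotype counts: 2 black, 2 erminette (black and white speckled)
black: 2 out of 4 → fraction 1/2
Expected count = 1/2 × 452 = 226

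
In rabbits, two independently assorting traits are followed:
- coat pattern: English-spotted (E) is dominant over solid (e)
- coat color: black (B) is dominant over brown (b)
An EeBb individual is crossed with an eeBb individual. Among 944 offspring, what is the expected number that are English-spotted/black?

Dihybrid cross EeBb × eeBb — consider each gene separately:
coat pattern: Ee × ee → 2 Ee, 2 ee → 2 E_ : 2 ee (out of 4)
coat color: Bb × Bb → 1 BB, 2 Bb, 1 bb → 3 B_ : 1 bb (out of 4)
Combine (counts out of 4 × 4 = 16): English-spotted/black (E_B_) = 2×3 = 6; English-spotted/brown (E_bb) = 2×1 = 2; solid/black (eeB_) = 2×3 = 6; solid/brown (eebb) = 2×1 = 2
Phenotype counts (out of 16): 6 English-spotted/black, 2 English-spotted/brown, 6 solid/black, 2 solid/brown
English-spotted/black: 6 out of 16 → fraction 3/8
Expected count = 3/8 × 944 = 354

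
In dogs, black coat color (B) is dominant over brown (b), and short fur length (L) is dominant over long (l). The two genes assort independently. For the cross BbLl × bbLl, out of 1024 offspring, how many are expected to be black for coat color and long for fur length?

Dihybrid cross BbLl × bbLl — consider each gene separately:
coat color: Bb × bb → 2 Bb, 2 bb → 2 B_ : 2 bb (out of 4)
fur length: Ll × Ll → 1 LL, 2 Ll, 1 ll → 3 L_ : 1 ll (out of 4)
Looking for: black (B_) and long (ll)
P(black) = 2/4, P(long) = 1/4
P(both) = 2/4 × 1/4 = 2/16 = 1/8
Expected count = 1/8 × 1024 = 128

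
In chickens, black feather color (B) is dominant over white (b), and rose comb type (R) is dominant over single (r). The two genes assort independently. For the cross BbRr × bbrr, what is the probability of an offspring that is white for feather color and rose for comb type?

Dihybrid cross BbRr × bbrr — consider each gene separately:
feather color: Bb × bb → 2 Bb, 2 bb → 2 B_ : 2 bb (out of 4)
comb type: Rr × rr → 2 Rr, 2 rr → 2 R_ : 2 rr (out of 4)
Looking for: white (bb) and rose (R_)
P(white) = 2/4, P(rose) = 2/4
P(both) = 2/4 × 2/4 = 4/16 = 1/4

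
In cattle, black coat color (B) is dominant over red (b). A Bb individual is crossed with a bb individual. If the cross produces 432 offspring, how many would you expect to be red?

Punnett square for Bb × bb:
Offspring genotypes: 2 Bb, 2 bb
black: 2, red: 2
red: 2 out of 4 → fraction 1/2
Expected count = 1/2 × 432 = 216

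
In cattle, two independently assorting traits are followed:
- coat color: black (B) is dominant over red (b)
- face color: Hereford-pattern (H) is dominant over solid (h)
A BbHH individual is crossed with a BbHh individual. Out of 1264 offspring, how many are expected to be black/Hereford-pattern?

Dihybrid cross BbHH × BbHh — consider each gene separately:
coat color: Bb × Bb → 1 BB, 2 Bb, 1 bb → 3 B_ : 1 bb (out of 4)
face color: HH × Hh → 2 HH, 2 Hh → 4 H_ (out of 4)
Combine (counts out of 4 × 4 = 16): black/Hereford-pattern (B_H_) = 3×4 = 12; red/Hereford-pattern (bbH_) = 1×4 = 4
Phenotype counts (out of 16): 12 black/Hereford-pattern, 4 red/Hereford-pattern
black/Hereford-pattern: 12 out of 16 → fraction 3/4
Expected count = 3/4 × 1264 = 948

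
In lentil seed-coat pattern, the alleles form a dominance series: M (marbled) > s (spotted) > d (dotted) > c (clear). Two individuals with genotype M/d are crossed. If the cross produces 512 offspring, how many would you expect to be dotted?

Cross: M/d × M/d
Allele dominance: M > s > d > c
Offspring genotypes: 1 M/M, 2 M/d, 1 d/d
Phenotype counts: 3 marbled, 1 dotted
dotted: 1 out of 4 → fraction 1/4
Expected count = 1/4 × 512 = 128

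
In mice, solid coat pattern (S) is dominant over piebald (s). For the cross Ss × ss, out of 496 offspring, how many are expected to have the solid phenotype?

Punnett square for Ss × ss:
Offspring genotypes: 2 Ss, 2 ss
Total offspring: 4
Count with target: 2
Probability: 2/4 = 1/2
Expected count = 1/2 × 496 = 248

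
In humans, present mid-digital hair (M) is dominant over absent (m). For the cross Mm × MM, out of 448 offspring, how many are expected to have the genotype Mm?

Punnett square for Mm × MM:
Offspring genotypes: 2 MM, 2 Mm
Total offspring: 4
Count with target: 2
Probability: 2/4 = 1/2
Expected count = 1/2 × 448 = 224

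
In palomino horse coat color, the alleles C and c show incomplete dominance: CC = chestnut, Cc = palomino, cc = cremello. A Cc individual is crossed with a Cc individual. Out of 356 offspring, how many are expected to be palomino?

Punnett square for Cc × Cc:
Offspring genotypes: 1 CC, 2 Cc, 1 cc
Phenotype counts: 1 chestnut, 2 palomino, 1 cremello
palomino: 2 out of 4 → fraction 1/2
Expected count = 1/2 × 356 = 178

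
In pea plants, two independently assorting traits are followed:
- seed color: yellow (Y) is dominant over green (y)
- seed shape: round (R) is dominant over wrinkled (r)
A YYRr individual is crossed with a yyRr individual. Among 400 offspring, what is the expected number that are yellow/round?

Dihybrid cross YYRr × yyRr — consider each gene separately:
seed color: YY × yy → 4 Yy → 4 Y_ (out of 4)
seed shape: Rr × Rr → 1 RR, 2 Rr, 1 rr → 3 R_ : 1 rr (out of 4)
Combine (counts out of 4 × 4 = 16): yellow/round (Y_R_) = 4×3 = 12; yellow/wrinkled (Y_rr) = 4×1 = 4
Phenotype counts (out of 16): 12 yellow/round, 4 yellow/wrinkled
yellow/round: 12 out of 16 → fraction 3/4
Expected count = 3/4 × 400 = 300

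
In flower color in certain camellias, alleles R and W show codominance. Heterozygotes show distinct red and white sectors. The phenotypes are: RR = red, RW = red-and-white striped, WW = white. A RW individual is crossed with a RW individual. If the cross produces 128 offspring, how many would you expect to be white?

Punnett square for RW × RW:
Offspring genotypes: 1 RR, 2 RW, 1 WW
Phenotype counts: 1 red, 2 red-and-white striped, 1 white
white: 1 out of 4 → fraction 1/4
Expected count = 1/4 × 128 = 32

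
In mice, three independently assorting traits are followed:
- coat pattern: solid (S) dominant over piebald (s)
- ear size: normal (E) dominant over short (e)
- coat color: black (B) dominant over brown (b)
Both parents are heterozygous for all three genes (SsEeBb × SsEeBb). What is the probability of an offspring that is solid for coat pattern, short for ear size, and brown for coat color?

Trihybrid cross: SsEeBb × SsEeBb
Each trait segregates independently with a 3:1 phenotypic ratio, so each gene contributes 3/4 (dominant) or 1/4 (recessive).
Target: solid (coat pattern), short (ear size), brown (coat color)
Probability = product of independent per-trait probabilities
= 3/4 × 1/4 × 1/4 = 3/64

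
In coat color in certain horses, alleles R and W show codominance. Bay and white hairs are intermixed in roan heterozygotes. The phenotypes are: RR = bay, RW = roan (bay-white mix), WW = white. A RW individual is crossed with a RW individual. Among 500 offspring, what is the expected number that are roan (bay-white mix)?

Punnett square for RW × RW:
Offspring genotypes: 1 RR, 2 RW, 1 WW
Phenotype counts: 1 bay, 2 roan (bay-white mix), 1 white
roan (bay-white mix): 2 out of 4 → fraction 1/2
Expected count = 1/2 × 500 = 250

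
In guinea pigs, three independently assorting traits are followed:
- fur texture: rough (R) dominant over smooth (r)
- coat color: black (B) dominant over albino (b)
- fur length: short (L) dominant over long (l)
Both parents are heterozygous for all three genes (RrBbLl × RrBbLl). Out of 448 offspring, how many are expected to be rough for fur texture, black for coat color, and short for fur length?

Trihybrid cross: RrBbLl × RrBbLl
Each trait segregates independently with a 3:1 phenotypic ratio, so each gene contributes 3/4 (dominant) or 1/4 (recessive).
Target: rough (fur texture), black (coat color), short (fur length)
Probability = product of independent per-trait probabilities
= 3/4 × 3/4 × 3/4 = 27/64
Expected count = 27/64 × 448 = 189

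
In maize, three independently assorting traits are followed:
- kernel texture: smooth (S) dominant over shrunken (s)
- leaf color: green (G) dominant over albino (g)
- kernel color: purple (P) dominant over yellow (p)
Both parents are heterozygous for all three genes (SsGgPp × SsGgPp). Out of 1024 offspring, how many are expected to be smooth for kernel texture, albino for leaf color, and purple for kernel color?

Trihybrid cross: SsGgPp × SsGgPp
Each trait segregates independently with a 3:1 phenotypic ratio, so each gene contributes 3/4 (dominant) or 1/4 (recessive).
Target: smooth (kernel texture), albino (leaf color), purple (kernel color)
Probability = product of independent per-trait probabilities
= 3/4 × 1/4 × 3/4 = 9/64
Expected count = 9/64 × 1024 = 144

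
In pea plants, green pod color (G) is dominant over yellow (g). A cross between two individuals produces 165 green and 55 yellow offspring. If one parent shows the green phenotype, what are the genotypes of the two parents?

Observed offspring: 165 green, 55 yellow
The observed ratio simplifies to 3:1. Yellow (gg) offspring appear, so each parent must contribute one g allele. The parent stated to show green carries G, so it is Gg. The other parent is then either Gg or gg: Gg × gg would give a 1:1 split, whereas Gg × Gg gives 3:1 — matching the data. So both parents are heterozygous (Gg × Gg).
Parent genotypes: Gg × Gg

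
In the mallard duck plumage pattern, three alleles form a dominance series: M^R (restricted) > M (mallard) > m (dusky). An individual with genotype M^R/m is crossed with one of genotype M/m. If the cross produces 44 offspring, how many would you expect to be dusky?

Cross: M^R/m × M/m
Allele dominance: M^R > M > m
Offspring genotypes: 1 M^R/M, 1 M^R/m, 1 M/m, 1 m/m
Phenotype counts: 2 restricted, 1 mallard, 1 dusky
dusky: 1 out of 4 → fraction 1/4
Expected count = 1/4 × 44 = 11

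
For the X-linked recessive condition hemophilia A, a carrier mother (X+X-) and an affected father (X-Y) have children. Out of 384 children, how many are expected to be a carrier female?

Cross: X+X- × X-Y
Offspring: 1 X+X-, 1 X+Y, 1 X-X-, 1 X-Y
Probability of a carrier female: 1/4
Expected count = 1/4 × 384 = 96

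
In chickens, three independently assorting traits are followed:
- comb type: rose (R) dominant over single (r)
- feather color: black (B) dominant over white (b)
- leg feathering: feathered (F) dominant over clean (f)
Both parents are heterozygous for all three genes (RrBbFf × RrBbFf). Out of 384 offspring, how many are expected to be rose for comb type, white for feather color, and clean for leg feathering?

Trihybrid cross: RrBbFf × RrBbFf
Each trait segregates independently with a 3:1 phenotypic ratio, so each gene contributes 3/4 (dominant) or 1/4 (recessive).
Target: rose (comb type), white (feather color), clean (leg feathering)
Probability = product of independent per-trait probabilities
= 3/4 × 1/4 × 1/4 = 3/64
Expected count = 3/64 × 384 = 18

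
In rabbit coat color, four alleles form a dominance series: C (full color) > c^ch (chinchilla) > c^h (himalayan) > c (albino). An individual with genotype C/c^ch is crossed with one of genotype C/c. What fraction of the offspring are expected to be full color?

Cross: C/c^ch × C/c
Allele dominance: C > c^ch > c^h > c
Offspring genotypes: 1 C/C, 1 C/c, 1 C/c^ch, 1 c^ch/c
Phenotype counts: 3 full color, 1 chinchilla
full color: 3 out of 4
Probability: 3/4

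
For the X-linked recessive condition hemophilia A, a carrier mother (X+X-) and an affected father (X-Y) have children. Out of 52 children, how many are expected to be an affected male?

Cross: X+X- × X-Y
Offspring: 1 X+X-, 1 X+Y, 1 X-X-, 1 X-Y
Probability of an affected male: 1/4
Expected count = 1/4 × 52 = 13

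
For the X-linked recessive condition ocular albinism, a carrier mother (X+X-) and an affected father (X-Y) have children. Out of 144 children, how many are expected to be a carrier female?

Cross: X+X- × X-Y
Offspring: 1 X+X-, 1 X+Y, 1 X-X-, 1 X-Y
Probability of a carrier female: 1/4
Expected count = 1/4 × 144 = 36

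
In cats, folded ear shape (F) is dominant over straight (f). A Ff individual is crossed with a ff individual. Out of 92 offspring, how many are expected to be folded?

Punnett square for Ff × ff:
Offspring genotypes: 2 Ff, 2 ff
folded: 2, straight: 2
folded: 2 out of 4 → fraction 1/2
Expected count = 1/2 × 92 = 46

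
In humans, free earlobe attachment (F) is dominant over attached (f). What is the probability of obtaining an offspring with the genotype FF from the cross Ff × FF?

Punnett square for Ff × FF:
Offspring genotypes: 2 FF, 2 Ff
Total offspring: 4
Count with target: 2
Probability: 2/4 = 1/2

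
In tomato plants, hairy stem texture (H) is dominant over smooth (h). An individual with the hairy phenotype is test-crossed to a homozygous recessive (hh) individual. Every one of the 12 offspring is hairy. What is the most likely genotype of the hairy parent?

Test cross: ? × hh
All offspring are hairy.
If the unknown parent were heterozygous (Hh), about half of 12 offspring would be smooth; none are. The unknown parent is most likely homozygous dominant (HH).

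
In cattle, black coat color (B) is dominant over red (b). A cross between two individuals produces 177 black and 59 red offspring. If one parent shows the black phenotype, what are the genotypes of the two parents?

Observed offspring: 177 black, 59 red
The observed ratio simplifies to 3:1. Red (bb) offspring appear, so each parent must contribute one b allele. The parent stated to show black carries B, so it is Bb. The other parent is then either Bb or bb: Bb × bb would give a 1:1 split, whereas Bb × Bb gives 3:1 — matching the data. So both parents are heterozygous (Bb × Bb).
Parent genotypes: Bb × Bb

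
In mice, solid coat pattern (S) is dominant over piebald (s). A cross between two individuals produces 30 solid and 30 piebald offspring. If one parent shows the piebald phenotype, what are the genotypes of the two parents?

Observed offspring: 30 solid, 30 piebald
The observed ratio simplifies to 1:1. One parent shows piebald, so its genotype must be ss. A 1:1 offspring split requires the other parent to be heterozygous (Ss).
Parent genotypes: ss × Ss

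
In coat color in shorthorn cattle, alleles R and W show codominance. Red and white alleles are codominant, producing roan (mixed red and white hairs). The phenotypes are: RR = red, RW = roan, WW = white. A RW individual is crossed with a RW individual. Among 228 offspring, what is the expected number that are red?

Punnett square for RW × RW:
Offspring genotypes: 1 RR, 2 RW, 1 WW
Phenotype counts: 1 red, 2 roan, 1 white
red: 1 out of 4 → fraction 1/4
Expected count = 1/4 × 228 = 57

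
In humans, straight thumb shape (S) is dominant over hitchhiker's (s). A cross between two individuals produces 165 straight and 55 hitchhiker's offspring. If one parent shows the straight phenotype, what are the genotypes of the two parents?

Observed offspring: 165 straight, 55 hitchhiker's
The observed ratio simplifies to 3:1. Hitchhiker's (ss) offspring appear, so each parent must contribute one s allele. The parent stated to show straight carries S, so it is Ss. The other parent is then either Ss or ss: Ss × ss would give a 1:1 split, whereas Ss × Ss gives 3:1 — matching the data. So both parents are heterozygous (Ss × Ss).
Parent genotypes: Ss × Ss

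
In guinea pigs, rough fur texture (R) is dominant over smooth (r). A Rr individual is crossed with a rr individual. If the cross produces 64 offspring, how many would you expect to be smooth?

Punnett square for Rr × rr:
Offspring genotypes: 2 Rr, 2 rr
rough: 2, smooth: 2
smooth: 2 out of 4 → fraction 1/2
Expected count = 1/2 × 64 = 32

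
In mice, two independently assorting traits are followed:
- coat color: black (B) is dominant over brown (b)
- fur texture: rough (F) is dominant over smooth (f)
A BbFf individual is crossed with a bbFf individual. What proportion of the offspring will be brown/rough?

Dihybrid cross BbFf × bbFf — consider each gene separately:
coat color: Bb × bb → 2 Bb, 2 bb → 2 B_ : 2 bb (out of 4)
fur texture: Ff × Ff → 1 FF, 2 Ff, 1 ff → 3 F_ : 1 ff (out of 4)
Combine (counts out of 4 × 4 = 16): black/rough (B_F_) = 2×3 = 6; black/smooth (B_ff) = 2×1 = 2; brown/rough (bbF_) = 2×3 = 6; brown/smooth (bbff) = 2×1 = 2
Phenotype counts (out of 16): 6 black/rough, 2 black/smooth, 6 brown/rough, 2 brown/smooth
brown/rough: 6 out of 16
Probability: 6/16 = 3/8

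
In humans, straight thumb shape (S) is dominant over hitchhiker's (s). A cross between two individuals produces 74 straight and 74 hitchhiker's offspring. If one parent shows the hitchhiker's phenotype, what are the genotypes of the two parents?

Observed offspring: 74 straight, 74 hitchhiker's
The observed ratio simplifies to 1:1. One parent shows hitchhiker's, so its genotype must be ss. A 1:1 offspring split requires the other parent to be heterozygous (Ss).
Parent genotypes: ss × Ss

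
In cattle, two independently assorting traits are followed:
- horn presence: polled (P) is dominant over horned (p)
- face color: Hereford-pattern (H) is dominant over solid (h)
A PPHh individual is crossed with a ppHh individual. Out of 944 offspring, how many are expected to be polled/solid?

Dihybrid cross PPHh × ppHh — consider each gene separately:
horn presence: PP × pp → 4 Pp → 4 P_ (out of 4)
face color: Hh × Hh → 1 HH, 2 Hh, 1 hh → 3 H_ : 1 hh (out of 4)
Combine (counts out of 4 × 4 = 16): polled/Hereford-pattern (P_H_) = 4×3 = 12; polled/solid (P_hh) = 4×1 = 4
Phenotype counts (out of 16): 12 polled/Hereford-pattern, 4 polled/solid
polled/solid: 4 out of 16 → fraction 1/4
Expected count = 1/4 × 944 = 236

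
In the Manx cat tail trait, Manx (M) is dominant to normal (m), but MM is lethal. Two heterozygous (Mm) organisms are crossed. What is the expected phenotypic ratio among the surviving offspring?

Cross: Mm × Mm
Punnett square offspring (before lethality): 1 MM, 2 Mm, 1 mm
The MM genotype is lethal (embryos die); surviving offspring: 2 Mm, 1 mm
Ratio: 2 Manx (tailless) : 1 normal-tailed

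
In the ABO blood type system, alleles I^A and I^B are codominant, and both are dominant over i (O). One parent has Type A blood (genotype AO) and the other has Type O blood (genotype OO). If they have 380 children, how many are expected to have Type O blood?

Cross: AO × OO
Possible offspring genotypes: 2 AO, 2 OO
Blood type counts: 2 Type A, 2 Type O
Probability of Type O: 2/4 = 1/2
Expected count = 1/2 × 380 = 190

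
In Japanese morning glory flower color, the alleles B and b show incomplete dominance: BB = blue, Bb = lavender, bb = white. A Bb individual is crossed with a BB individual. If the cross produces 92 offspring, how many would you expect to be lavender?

Punnett square for Bb × BB:
Offspring genotypes: 2 BB, 2 Bb
Phenotype counts: 2 blue, 2 lavender
lavender: 2 out of 4 → fraction 1/2
Expected count = 1/2 × 92 = 46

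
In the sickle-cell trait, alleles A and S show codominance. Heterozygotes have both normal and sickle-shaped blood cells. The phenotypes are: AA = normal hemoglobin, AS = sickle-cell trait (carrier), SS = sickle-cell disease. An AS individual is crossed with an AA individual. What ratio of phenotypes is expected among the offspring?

Punnett square for AS × AA:
Offspring genotypes: 2 AA, 2 AS
Phenotype counts: 2 normal hemoglobin, 2 sickle-cell trait (carrier)
Ratio: 1 normal hemoglobin : 1 sickle-cell trait (carrier)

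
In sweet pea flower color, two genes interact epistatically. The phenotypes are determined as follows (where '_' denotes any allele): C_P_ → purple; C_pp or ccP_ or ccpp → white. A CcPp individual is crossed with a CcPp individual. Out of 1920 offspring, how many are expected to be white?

Cross: CcPp × CcPp — consider each gene separately:
C gene: Cc × Cc → 1 CC, 2 Cc, 1 cc → 3 C_ : 1 cc (out of 4)
P gene: Pp × Pp → 1 PP, 2 Pp, 1 pp → 3 P_ : 1 pp (out of 4)
Genotype classes (out of 4 × 4 = 16): C_P_ = 3×3 = 9; C_pp = 3×1 = 3; ccP_ = 1×3 = 3; ccpp = 1×1 = 1
Apply the phenotype rules: C_P_ (9) → purple; C_pp (3) + ccP_ (3) + ccpp (1) → white
Phenotype counts (out of 16): 9 purple, 7 white
white: 7 out of 16 → fraction 7/16
Expected count = 7/16 × 1920 = 840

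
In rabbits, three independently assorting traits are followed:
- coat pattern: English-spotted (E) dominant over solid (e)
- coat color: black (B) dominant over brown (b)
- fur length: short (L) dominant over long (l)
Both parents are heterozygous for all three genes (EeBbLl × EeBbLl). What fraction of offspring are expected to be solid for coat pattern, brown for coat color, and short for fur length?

Trihybrid cross: EeBbLl × EeBbLl
Each trait segregates independently with a 3:1 phenotypic ratio, so each gene contributes 3/4 (dominant) or 1/4 (recessive).
Target: solid (coat pattern), brown (coat color), short (fur length)
Probability = product of independent per-trait probabilities
= 1/4 × 1/4 × 3/4 = 3/64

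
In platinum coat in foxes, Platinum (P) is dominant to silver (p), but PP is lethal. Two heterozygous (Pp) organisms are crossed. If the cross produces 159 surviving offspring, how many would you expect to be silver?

Cross: Pp × Pp
Punnett square offspring (before lethality): 1 PP, 2 Pp, 1 pp
The PP genotype is lethal (embryos die); surviving offspring: 2 Pp, 1 pp
silver: 1 out of 3 → fraction 1/3
Expected count = 1/3 × 159 = 53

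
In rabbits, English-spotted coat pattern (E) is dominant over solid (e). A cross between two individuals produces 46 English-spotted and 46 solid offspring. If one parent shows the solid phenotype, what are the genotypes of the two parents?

Observed offspring: 46 English-spotted, 46 solid
The observed ratio simplifies to 1:1. One parent shows solid, so its genotype must be ee. A 1:1 offspring split requires the other parent to be heterozygous (Ee).
Parent genotypes: ee × Ee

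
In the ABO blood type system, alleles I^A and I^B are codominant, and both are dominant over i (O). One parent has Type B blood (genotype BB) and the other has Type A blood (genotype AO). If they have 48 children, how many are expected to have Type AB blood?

Cross: BB × AO
Possible offspring genotypes: 2 AB, 2 BO
Blood type counts: 2 Type AB, 2 Type B
Probability of Type AB: 2/4 = 1/2
Expected count = 1/2 × 48 = 24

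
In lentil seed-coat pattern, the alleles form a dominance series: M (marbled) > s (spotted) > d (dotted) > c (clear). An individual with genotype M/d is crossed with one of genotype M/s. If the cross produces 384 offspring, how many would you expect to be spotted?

Cross: M/d × M/s
Allele dominance: M > s > d > c
Offspring genotypes: 1 M/M, 1 M/s, 1 M/d, 1 s/d
Phenotype counts: 3 marbled, 1 spotted
spotted: 1 out of 4 → fraction 1/4
Expected count = 1/4 × 384 = 96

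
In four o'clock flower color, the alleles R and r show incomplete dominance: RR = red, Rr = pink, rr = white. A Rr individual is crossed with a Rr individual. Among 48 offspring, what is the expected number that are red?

Punnett square for Rr × Rr:
Offspring genotypes: 1 RR, 2 Rr, 1 rr
Phenotype counts: 1 red, 2 pink, 1 white
red: 1 out of 4 → fraction 1/4
Expected count = 1/4 × 48 = 12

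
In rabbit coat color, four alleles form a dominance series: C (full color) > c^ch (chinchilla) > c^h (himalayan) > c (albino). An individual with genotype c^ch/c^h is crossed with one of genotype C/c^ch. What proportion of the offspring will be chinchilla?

Cross: c^ch/c^h × C/c^ch
Allele dominance: C > c^ch > c^h > c
Offspring genotypes: 1 C/c^ch, 1 c^ch/c^ch, 1 C/c^h, 1 c^ch/c^h
Phenotype counts: 2 full color, 2 chinchilla
chinchilla: 2 out of 4
Probability: 2/4 = 1/2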